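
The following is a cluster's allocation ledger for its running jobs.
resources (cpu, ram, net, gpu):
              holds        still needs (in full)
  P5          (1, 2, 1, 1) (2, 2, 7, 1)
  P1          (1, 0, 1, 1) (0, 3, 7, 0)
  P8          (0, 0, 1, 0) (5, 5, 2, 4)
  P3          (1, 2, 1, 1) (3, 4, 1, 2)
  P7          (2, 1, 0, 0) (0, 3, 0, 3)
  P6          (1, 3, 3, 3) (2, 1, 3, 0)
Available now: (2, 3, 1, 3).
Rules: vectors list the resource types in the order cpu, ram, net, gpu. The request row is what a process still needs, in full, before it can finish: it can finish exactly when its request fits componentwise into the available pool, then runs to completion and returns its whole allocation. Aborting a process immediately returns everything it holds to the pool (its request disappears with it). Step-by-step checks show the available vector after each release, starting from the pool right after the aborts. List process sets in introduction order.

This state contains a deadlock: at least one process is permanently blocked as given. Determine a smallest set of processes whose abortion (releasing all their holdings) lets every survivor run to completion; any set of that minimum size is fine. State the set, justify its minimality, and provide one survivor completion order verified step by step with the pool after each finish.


Minimum abort set: P5.
Key observation: P1 was stuck for good until P5 gave back (1, 2, 1, 1); in the order shown it finishes at step 5.
Minimality: the empty abort set fails — the state is deadlocked as it stands.
Survivors finish in the order: P3, P7, P8, P6, P1. Walking it through (pool after the aborts first):
  pool = (3, 5, 2, 4)
  P3: need (3, 4, 1, 2) fits (3, 5, 2, 4); releases (1, 2, 1, 1), pool now (4, 7, 3, 5)
  P7: need (0, 3, 0, 3) fits (4, 7, 3, 5); releases (2, 1, 0, 0), pool now (6, 8, 3, 5)
  P8: need (5, 5, 2, 4) fits (6, 8, 3, 5); releases (0, 0, 1, 0), pool now (6, 8, 4, 5)
  P6: need (2, 1, 3, 0) fits (6, 8, 4, 5); releases (1, 3, 3, 3), pool now (7, 11, 7, 8)
  P1: need (0, 3, 7, 0) fits (7, 11, 7, 8); releases (1, 0, 1, 1), pool now (8, 11, 8, 9)


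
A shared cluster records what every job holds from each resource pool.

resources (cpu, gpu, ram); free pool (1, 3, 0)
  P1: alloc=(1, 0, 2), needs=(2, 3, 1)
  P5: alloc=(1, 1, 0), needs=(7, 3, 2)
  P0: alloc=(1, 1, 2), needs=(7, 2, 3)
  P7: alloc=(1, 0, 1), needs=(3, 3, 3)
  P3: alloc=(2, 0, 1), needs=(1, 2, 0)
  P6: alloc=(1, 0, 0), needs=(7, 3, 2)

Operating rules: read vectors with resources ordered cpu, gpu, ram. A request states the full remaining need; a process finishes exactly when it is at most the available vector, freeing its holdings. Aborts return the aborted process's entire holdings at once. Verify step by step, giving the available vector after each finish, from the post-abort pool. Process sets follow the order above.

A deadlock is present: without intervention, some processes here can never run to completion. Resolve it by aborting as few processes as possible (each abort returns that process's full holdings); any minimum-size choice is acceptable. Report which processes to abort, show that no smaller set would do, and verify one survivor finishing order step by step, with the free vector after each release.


Abort P5 and P0.
Key observation: before aborting P5 and P0, P6 was permanently blocked — no order could ever run it; afterwards it completes at step 4.
Minimality, checking each single-abort alternative: P1 alone leaves P5 blocked (short on cpu); P5 alone leaves P0 blocked (short on cpu); P0 alone leaves P5 blocked (short on cpu); P7 alone leaves P5 blocked (short on cpu); P3 alone leaves P5 blocked (short on cpu); P6 alone leaves P5 blocked (short on cpu).
One survivor order: P1, P3, P7, P6. Walking it through (post-abort pool first):
  pool = (3, 5, 2)
  run P1 (needs (2, 3, 1), free (3, 5, 2)); after release of (1, 0, 2) the pool is (4, 5, 4)
  run P3 (needs (1, 2, 0), free (4, 5, 4)); after release of (2, 0, 1) the pool is (6, 5, 5)
  run P7 (needs (3, 3, 3), free (6, 5, 5)); after release of (1, 0, 1) the pool is (7, 5, 6)
  run P6 (needs (7, 3, 2), free (7, 5, 6)); after release of (1, 0, 0) the pool is (8, 5, 6)


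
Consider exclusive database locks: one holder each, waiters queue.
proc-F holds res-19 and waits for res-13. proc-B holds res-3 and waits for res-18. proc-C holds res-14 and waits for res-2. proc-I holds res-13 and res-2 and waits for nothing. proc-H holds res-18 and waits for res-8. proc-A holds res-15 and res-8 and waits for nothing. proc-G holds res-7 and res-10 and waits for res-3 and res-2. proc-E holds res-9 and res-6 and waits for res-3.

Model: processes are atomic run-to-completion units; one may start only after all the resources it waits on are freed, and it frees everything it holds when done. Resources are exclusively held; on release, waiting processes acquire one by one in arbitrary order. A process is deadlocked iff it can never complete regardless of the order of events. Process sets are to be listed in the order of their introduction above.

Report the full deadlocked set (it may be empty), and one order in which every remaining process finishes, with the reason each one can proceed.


Nothing here is deadlocked.
Key observation: there is no circular wait here — follow any chain and it reaches a process that is free to run now.
The rest can finish in the order proc-I, proc-A, proc-H, proc-B, proc-F, proc-E, proc-G, proc-C.
Walking it through:
  proc-I: no waits; runs immediately, freeing res-13 and res-2
  proc-A: no waits; runs immediately, freeing res-15 and res-8
  run proc-H (all its waits — res-8 — are resolved); releases res-18
  run proc-B (all its waits — res-18 — are resolved); releases res-3
  run proc-F (all its waits — res-13 — are resolved); releases res-19
  run proc-E (all its waits — res-3 — are resolved); releases res-9 and res-6
  run proc-G (all its waits — res-3 and res-2 — are resolved); releases res-7 and res-10
  run proc-C (all its waits — res-2 — are resolved); releases res-14


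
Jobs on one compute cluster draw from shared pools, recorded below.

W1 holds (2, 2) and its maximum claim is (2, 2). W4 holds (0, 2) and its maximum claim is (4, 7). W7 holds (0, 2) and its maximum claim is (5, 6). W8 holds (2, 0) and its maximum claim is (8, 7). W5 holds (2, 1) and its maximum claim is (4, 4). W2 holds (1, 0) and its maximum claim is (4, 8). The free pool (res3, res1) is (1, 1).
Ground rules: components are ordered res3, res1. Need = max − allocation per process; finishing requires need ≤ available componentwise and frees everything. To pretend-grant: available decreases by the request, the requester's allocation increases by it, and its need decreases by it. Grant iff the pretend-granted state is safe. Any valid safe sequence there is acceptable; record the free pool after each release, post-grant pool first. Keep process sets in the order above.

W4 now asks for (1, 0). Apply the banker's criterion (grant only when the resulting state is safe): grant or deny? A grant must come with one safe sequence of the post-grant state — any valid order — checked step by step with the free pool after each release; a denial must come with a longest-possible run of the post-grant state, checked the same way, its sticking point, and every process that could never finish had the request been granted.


DENY. Granting would leave the state unsafe.
Key observation: after W1, W5 the pool peaks at (4, 4), and each blocked process is short somewhere: W4 on res1; W7 on res3; W8 on res3, res1; W2 on res1.
Pretend the grant happened; the run W1, W5 goes as far as possible. Step-by-step check:
  pool = (0, 1)
  W1 needs (0, 0) <= (0, 1) -> finishes; pool += (2, 2) = (2, 3)
  W5 needs (2, 3) <= (2, 3) -> finishes; pool += (2, 1) = (4, 4)
  W4 cannot run: need (3, 5) vs free (4, 4) (insufficient res1)
  W7 cannot run: need (5, 4) vs free (4, 4) (insufficient res3)
  W8 cannot run: need (6, 7) vs free (4, 4) (insufficient res3 and res1)
  W2 cannot run: need (3, 8) vs free (4, 4) (insufficient res1)
Post-grant, the permanently blocked set is W4, W7, W8 and W2.


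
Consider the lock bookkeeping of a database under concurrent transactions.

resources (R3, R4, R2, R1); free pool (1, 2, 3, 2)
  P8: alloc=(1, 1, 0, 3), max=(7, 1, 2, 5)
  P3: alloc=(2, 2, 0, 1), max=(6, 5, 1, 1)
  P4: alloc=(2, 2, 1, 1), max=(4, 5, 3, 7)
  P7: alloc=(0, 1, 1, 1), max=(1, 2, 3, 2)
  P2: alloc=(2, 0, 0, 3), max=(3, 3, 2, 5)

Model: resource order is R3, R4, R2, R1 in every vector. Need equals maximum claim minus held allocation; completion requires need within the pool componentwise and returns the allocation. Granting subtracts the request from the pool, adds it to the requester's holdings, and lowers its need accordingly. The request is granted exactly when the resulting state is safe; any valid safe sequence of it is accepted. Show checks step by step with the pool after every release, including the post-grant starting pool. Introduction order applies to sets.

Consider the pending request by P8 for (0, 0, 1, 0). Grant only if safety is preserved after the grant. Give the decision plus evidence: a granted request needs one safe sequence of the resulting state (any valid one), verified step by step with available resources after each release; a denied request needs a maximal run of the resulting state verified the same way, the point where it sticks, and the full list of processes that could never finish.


GRANT. The post-grant state is safe; one safe sequence: P7, P2, P4, P3, P8.
Key observation: the transfer keeps a workable pool ((1, 2, 2, 2)); P7 starts the safe sequence.
Step-by-step check of the post-grant state:
  pool = (1, 2, 2, 2)
  run P7 (needs (1, 1, 2, 1), free (1, 2, 2, 2)); after release of (0, 1, 1, 1) the pool is (1, 3, 3, 3)
  run P2 (needs (1, 3, 2, 2), free (1, 3, 3, 3)); after release of (2, 0, 0, 3) the pool is (3, 3, 3, 6)
  run P4 (needs (2, 3, 2, 6), free (3, 3, 3, 6)); after release of (2, 2, 1, 1) the pool is (5, 5, 4, 7)
  run P3 (needs (4, 3, 1, 0), free (5, 5, 4, 7)); after release of (2, 2, 0, 1) the pool is (7, 7, 4, 8)
  run P8 (needs (6, 0, 1, 2), free (7, 7, 4, 8)); after release of (1, 1, 1, 3) the pool is (8, 8, 5, 11)


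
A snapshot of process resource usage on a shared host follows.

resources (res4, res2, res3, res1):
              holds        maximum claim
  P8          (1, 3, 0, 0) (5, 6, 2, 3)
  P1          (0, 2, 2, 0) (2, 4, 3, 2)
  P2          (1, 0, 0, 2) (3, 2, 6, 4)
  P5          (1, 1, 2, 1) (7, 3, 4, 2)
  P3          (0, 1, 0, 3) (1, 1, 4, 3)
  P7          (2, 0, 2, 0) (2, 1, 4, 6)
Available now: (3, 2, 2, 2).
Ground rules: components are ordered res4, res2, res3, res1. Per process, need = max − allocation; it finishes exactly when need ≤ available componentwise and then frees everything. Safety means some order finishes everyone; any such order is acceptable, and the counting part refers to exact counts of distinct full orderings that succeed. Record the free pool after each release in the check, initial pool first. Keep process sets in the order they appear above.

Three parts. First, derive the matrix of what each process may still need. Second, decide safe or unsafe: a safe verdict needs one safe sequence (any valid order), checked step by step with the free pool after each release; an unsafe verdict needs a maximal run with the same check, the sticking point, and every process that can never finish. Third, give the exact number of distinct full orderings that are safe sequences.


(1) Need matrix, components ordered res4, res2, res3, res1:
  P8: (4, 3, 2, 3)
  P1: (2, 2, 1, 2)
  P2: (2, 2, 6, 2)
  P5: (6, 2, 2, 1)
  P3: (1, 0, 4, 0)
  P7: (0, 1, 2, 6)
(2) UNSAFE.
Key observation: after P1, P3 the pool peaks at (3, 5, 4, 5), and each blocked process is short somewhere: P8 on res4; P2 on res3; P5 on res4; P7 on res1.
The run P1, P3 cannot be extended any further. Walking it through:
  pool = (3, 2, 2, 2)
  run P1 (needs (2, 2, 1, 2), free (3, 2, 2, 2)); after release of (0, 2, 2, 0) the pool is (3, 4, 4, 2)
  run P3 (needs (1, 0, 4, 0), free (3, 4, 4, 2)); after release of (0, 1, 0, 3) the pool is (3, 5, 4, 5)
  blocked: P8 wants (4, 3, 2, 3), pool (3, 5, 4, 5) — not enough res4
  blocked: P2 wants (2, 2, 6, 2), pool (3, 5, 4, 5) — not enough res3
  blocked: P5 wants (6, 2, 2, 1), pool (3, 5, 4, 5) — not enough res4
  blocked: P7 wants (0, 1, 2, 6), pool (3, 5, 4, 5) — not enough res1
Processes that can never finish: P8, P2, P5 and P7.
(3) Exactly 0 of the possible complete orderings are safe sequences.


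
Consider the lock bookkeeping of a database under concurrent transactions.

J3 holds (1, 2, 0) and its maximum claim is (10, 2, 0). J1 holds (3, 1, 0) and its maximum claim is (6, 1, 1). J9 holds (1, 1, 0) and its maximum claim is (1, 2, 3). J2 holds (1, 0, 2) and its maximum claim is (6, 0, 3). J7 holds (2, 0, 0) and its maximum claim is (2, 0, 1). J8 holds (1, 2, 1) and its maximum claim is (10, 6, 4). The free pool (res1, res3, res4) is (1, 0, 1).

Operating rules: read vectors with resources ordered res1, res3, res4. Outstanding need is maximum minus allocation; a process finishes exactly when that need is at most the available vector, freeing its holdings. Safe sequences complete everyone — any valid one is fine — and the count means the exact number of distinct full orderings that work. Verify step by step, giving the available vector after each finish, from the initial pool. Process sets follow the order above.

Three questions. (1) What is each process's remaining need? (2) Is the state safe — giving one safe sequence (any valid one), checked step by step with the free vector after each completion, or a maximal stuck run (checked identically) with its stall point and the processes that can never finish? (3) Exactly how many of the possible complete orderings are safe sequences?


(1) Remaining need (order res1, res3, res4):
  J3: (9, 0, 0)
  J1: (3, 0, 1)
  J9: (0, 1, 3)
  J2: (5, 0, 1)
  J7: (0, 0, 1)
  J8: (9, 4, 3)
(2) The state is UNSAFE.
Key observation: after J7, J1, J2, J9 complete, (8, 2, 3) is the best the pool ever gets, yet each leftover process wants more res1.
The run J7, J1, J2, J9 cannot be extended any further. Check, step by step:
  pool = (1, 0, 1)
  J7: need (0, 0, 1) fits (1, 0, 1); releases (2, 0, 0), pool now (3, 0, 1)
  J1: need (3, 0, 1) fits (3, 0, 1); releases (3, 1, 0), pool now (6, 1, 1)
  J2: need (5, 0, 1) fits (6, 1, 1); releases (1, 0, 2), pool now (7, 1, 3)
  J9: need (0, 1, 3) fits (7, 1, 3); releases (1, 1, 0), pool now (8, 2, 3)
  J3 still needs (9, 0, 0) but only (8, 2, 3) is free — short on res1
  J8 still needs (9, 4, 3) but only (8, 2, 3) is free — short on res1 and res3
Processes that can never finish: J3 and J8.
(3) Exactly 0 of the possible complete orderings are safe sequences.


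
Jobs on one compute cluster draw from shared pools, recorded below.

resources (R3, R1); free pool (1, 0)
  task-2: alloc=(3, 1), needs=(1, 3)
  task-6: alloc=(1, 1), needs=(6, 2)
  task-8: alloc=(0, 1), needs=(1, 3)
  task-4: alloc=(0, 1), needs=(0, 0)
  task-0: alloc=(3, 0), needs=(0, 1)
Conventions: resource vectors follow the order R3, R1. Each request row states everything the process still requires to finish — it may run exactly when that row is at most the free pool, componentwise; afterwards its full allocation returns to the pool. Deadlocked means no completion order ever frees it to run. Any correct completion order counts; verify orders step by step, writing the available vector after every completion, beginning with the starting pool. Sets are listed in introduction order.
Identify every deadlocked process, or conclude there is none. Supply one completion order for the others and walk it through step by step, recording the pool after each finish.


The deadlocked set is task-2, task-6 and task-8.
Key observation: R1 is the bottleneck — with task-4, task-0 done the pool holds (4, 1), short of every remaining need.
A valid finishing order for the others: task-4, task-0. Walking it through:
  pool = (1, 0)
  task-4: need (0, 0) fits (1, 0); releases (0, 1), pool now (1, 1)
  task-0: need (0, 1) fits (1, 1); releases (3, 0), pool now (4, 1)
The stuck group stays short no matter what:
  blocked: task-2 wants (1, 3), pool (4, 1) — not enough R1
  blocked: task-6 wants (6, 2), pool (4, 1) — not enough R3 and R1
  blocked: task-8 wants (1, 3), pool (4, 1) — not enough R1


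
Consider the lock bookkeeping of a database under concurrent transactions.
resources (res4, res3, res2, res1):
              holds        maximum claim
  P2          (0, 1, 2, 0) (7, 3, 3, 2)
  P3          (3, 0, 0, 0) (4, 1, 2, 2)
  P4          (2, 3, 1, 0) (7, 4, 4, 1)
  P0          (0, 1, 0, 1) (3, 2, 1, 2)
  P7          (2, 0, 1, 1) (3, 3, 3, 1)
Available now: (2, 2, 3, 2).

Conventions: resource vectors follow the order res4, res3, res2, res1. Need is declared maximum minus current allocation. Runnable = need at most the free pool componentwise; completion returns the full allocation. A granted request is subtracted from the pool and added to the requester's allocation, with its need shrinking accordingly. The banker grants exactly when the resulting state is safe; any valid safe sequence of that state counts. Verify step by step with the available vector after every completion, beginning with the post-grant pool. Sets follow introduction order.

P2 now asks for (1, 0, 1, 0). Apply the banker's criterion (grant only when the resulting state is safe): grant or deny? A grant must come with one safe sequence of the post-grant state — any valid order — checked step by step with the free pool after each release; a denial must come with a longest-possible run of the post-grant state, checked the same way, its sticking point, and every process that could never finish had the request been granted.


GRANT. The post-grant state is safe; one safe sequence: P3, P0, P7, P4, P2.
Key observation: granting shrinks the pool to (1, 2, 2, 2), yet P3 still fits and the chain goes through.
Step-by-step check of the post-grant state:
  pool = (1, 2, 2, 2)
  P3 needs (1, 1, 2, 2) <= (1, 2, 2, 2) -> finishes; pool += (3, 0, 0, 0) = (4, 2, 2, 2)
  P0 needs (3, 1, 1, 1) <= (4, 2, 2, 2) -> finishes; pool += (0, 1, 0, 1) = (4, 3, 2, 3)
  P7 needs (1, 3, 2, 0) <= (4, 3, 2, 3) -> finishes; pool += (2, 0, 1, 1) = (6, 3, 3, 4)
  P4 needs (5, 1, 3, 1) <= (6, 3, 3, 4) -> finishes; pool += (2, 3, 1, 0) = (8, 6, 4, 4)
  P2 needs (6, 2, 0, 2) <= (8, 6, 4, 4) -> finishes; pool += (1, 1, 3, 0) = (9, 7, 7, 4)


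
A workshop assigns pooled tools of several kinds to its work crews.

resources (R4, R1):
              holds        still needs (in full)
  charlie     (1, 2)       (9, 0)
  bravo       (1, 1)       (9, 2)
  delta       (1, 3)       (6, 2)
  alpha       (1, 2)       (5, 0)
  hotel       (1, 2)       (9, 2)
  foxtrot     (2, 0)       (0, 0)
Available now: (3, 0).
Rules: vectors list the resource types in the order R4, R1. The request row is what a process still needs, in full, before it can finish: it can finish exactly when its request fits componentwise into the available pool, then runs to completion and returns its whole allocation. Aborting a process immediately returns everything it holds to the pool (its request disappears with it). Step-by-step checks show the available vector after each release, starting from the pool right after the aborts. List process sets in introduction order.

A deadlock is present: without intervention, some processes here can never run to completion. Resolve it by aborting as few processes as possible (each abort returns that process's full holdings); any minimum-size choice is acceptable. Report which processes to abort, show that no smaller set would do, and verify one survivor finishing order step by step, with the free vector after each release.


The answer: abort charlie and bravo.
Key observation: hotel was stuck for good until charlie and bravo gave back (2, 3); in the order shown it finishes at step 4.
Why nothing smaller works — every single abort fails: charlie alone leaves bravo blocked (short on R4); bravo alone leaves charlie blocked (short on R4); delta alone leaves charlie blocked (short on R4); alpha alone leaves charlie blocked (short on R4); hotel alone leaves charlie blocked (short on R4); foxtrot alone leaves charlie blocked (short on R4).
One survivor order: foxtrot, alpha, delta, hotel. Check, step by step (post-abort pool first):
  pool = (5, 3)
  foxtrot: need (0, 0) fits (5, 3); releases (2, 0), pool now (7, 3)
  alpha: need (5, 0) fits (7, 3); releases (1, 2), pool now (8, 5)
  delta: need (6, 2) fits (8, 5); releases (1, 3), pool now (9, 8)
  hotel: need (9, 2) fits (9, 8); releases (1, 2), pool now (10, 10)


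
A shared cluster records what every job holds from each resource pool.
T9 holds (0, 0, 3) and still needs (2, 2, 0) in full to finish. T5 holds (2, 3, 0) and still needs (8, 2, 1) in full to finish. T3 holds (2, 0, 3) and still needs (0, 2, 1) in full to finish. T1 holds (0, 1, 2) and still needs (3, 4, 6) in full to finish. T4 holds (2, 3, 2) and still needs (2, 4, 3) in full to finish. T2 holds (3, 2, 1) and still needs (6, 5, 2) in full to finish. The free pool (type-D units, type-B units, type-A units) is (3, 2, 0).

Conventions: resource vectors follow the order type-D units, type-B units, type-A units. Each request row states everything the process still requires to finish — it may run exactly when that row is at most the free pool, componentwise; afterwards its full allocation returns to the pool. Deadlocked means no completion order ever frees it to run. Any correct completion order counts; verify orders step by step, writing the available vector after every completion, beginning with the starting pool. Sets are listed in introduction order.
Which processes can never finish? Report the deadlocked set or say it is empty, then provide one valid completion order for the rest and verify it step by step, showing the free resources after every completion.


The deadlocked set is T5, T1, T4 and T2.
Key observation: after T9, T3 the pool peaks at (5, 2, 6), and each blocked process is short somewhere: T5 on type-D units; T1 on type-B units; T4 on type-B units; T2 on type-D units, type-B units.
The rest can finish in the order T9, T3. Verifying each step:
  pool = (3, 2, 0)
  T9: need (2, 2, 0) fits (3, 2, 0); releases (0, 0, 3), pool now (3, 2, 3)
  T3: need (0, 2, 1) fits (3, 2, 3); releases (2, 0, 3), pool now (5, 2, 6)
The blocked processes can never fit:
  T5 cannot run: need (8, 2, 1) vs free (5, 2, 6) (insufficient type-D units)
  T1 cannot run: need (3, 4, 6) vs free (5, 2, 6) (insufficient type-B units)
  T4 cannot run: need (2, 4, 3) vs free (5, 2, 6) (insufficient type-B units)
  T2 cannot run: need (6, 5, 2) vs free (5, 2, 6) (insufficient type-D units and type-B units)


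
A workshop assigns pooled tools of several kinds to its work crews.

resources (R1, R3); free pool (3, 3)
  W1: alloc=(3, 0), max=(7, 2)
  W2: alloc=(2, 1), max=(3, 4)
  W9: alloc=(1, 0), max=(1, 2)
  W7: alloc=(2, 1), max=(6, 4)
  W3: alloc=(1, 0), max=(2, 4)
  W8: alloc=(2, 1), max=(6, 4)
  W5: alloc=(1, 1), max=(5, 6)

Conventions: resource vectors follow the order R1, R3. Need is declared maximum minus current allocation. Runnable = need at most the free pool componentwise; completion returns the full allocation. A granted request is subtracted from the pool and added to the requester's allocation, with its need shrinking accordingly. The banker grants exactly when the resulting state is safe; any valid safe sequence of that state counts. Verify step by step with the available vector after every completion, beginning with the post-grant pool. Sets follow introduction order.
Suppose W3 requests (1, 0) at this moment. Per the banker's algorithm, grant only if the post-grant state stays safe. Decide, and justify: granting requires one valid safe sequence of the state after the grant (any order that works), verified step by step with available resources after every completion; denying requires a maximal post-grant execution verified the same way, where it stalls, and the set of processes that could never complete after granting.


GRANT — the state after the grant stays safe, e.g. via W2, W8, W5, W7, W3, W1, W9.
Key observation: with (2, 3) left after the transfer, W2 can run at once — the state stays safe.
Verifying the post-grant state step by step:
  pool = (2, 3)
  run W2 (needs (1, 3), free (2, 3)); after release of (2, 1) the pool is (4, 4)
  run W8 (needs (4, 3), free (4, 4)); after release of (2, 1) the pool is (6, 5)
  run W5 (needs (4, 5), free (6, 5)); after release of (1, 1) the pool is (7, 6)
  run W7 (needs (4, 3), free (7, 6)); after release of (2, 1) the pool is (9, 7)
  run W3 (needs (0, 4), free (9, 7)); after release of (2, 0) the pool is (11, 7)
  run W1 (needs (4, 2), free (11, 7)); after release of (3, 0) the pool is (14, 7)
  run W9 (needs (0, 2), free (14, 7)); after release of (1, 0) the pool is (15, 7)


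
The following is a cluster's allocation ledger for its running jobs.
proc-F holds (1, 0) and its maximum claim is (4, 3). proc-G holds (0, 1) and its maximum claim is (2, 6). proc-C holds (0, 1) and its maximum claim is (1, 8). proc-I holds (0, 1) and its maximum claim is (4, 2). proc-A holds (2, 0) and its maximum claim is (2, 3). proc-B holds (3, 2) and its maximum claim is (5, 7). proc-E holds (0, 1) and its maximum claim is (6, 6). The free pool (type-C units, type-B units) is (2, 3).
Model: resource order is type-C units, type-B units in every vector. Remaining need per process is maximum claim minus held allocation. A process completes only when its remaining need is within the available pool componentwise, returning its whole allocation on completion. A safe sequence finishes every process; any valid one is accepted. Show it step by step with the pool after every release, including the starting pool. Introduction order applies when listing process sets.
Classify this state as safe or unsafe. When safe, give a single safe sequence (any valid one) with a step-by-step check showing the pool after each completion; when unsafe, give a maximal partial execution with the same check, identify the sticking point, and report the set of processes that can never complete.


The state is UNSAFE.
Key observation: once proc-A, proc-I, proc-F finish, the pool peaks at (5, 4) — and every remaining process still needs more type-B units than that.
Going as far as possible: proc-A, proc-I, proc-F; after that, nothing fits. Verifying each step:
  pool = (2, 3)
  proc-A needs (0, 3) <= (2, 3) -> finishes; pool += (2, 0) = (4, 3)
  proc-I needs (4, 1) <= (4, 3) -> finishes; pool += (0, 1) = (4, 4)
  proc-F needs (3, 3) <= (4, 4) -> finishes; pool += (1, 0) = (5, 4)
  proc-G cannot run: need (2, 5) vs free (5, 4) (insufficient type-B units)
  proc-C cannot run: need (1, 7) vs free (5, 4) (insufficient type-B units)
  proc-B cannot run: need (2, 5) vs free (5, 4) (insufficient type-B units)
  proc-E cannot run: need (6, 5) vs free (5, 4) (insufficient type-C units and type-B units)
Processes that can never finish: proc-G, proc-C, proc-B and proc-E.


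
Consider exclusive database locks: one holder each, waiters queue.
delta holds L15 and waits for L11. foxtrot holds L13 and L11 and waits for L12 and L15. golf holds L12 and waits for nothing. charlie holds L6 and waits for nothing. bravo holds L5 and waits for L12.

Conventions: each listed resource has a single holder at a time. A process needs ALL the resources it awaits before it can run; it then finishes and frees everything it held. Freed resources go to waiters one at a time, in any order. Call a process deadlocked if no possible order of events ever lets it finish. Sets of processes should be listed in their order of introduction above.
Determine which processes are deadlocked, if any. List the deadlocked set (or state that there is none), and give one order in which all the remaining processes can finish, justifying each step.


The deadlocked set is delta and foxtrot.
Key observation: the knot is the closed ring of waits delta -> foxtrot -> delta; no other process is dragged down with it.
The rest can finish in the order golf, bravo, charlie.
Step-by-step check:
  golf waits on nothing -> runs at once and releases L12
  run bravo (all its waits — L12 — are resolved); releases L5
  charlie waits on nothing -> runs at once and releases L6


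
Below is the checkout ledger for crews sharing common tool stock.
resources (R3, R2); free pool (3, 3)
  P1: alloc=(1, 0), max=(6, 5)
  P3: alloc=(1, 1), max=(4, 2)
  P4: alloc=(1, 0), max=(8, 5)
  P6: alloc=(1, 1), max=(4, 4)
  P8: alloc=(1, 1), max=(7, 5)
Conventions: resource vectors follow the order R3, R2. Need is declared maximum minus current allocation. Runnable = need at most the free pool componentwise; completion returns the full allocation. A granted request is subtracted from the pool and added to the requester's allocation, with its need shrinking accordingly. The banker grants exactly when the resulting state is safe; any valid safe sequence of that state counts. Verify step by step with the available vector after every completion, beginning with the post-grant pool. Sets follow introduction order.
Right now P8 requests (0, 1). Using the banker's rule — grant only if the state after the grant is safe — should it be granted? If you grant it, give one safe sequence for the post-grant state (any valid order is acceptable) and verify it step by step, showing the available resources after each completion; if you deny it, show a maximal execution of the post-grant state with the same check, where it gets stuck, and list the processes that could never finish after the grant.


DENY — the pretend-granted state is unsafe.
Key observation: after P3, P6 the pool peaks at (5, 4), and each blocked process is short somewhere: P1 on R2; P4 on R3, R2; P8 on R3.
On the post-grant state, P3, P6 is a maximal run — nothing extends it. Verifying each step:
  pool = (3, 2)
  run P3 (needs (3, 1), free (3, 2)); after release of (1, 1) the pool is (4, 3)
  run P6 (needs (3, 3), free (4, 3)); after release of (1, 1) the pool is (5, 4)
  P1 cannot run: need (5, 5) vs free (5, 4) (insufficient R2)
  P4 cannot run: need (7, 5) vs free (5, 4) (insufficient R3 and R2)
  P8 cannot run: need (6, 3) vs free (5, 4) (insufficient R3)
Processes that could never finish after the grant: P1, P4 and P8.


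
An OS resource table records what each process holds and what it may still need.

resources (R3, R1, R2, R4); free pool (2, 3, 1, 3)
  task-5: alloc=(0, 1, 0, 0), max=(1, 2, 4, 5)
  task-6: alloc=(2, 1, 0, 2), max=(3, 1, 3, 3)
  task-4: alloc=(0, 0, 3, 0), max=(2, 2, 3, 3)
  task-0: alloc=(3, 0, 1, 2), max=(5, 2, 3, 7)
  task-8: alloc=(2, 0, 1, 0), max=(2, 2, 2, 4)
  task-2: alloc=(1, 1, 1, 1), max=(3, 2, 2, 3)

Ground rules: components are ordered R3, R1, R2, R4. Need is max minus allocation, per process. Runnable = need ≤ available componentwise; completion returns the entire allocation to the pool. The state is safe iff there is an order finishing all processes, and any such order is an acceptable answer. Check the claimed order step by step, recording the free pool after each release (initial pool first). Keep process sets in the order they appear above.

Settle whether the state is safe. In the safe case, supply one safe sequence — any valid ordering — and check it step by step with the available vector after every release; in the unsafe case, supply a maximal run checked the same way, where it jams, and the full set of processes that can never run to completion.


SAFE. One safe sequence: task-4, task-6, task-0, task-5, task-8, task-2.
Key observation: task-4 marks the first exact bind of the order: its need (2, 2, 0, 3) fits the free (2, 3, 1, 3) with zero slack on a requested resource.
Step-by-step check:
  pool = (2, 3, 1, 3)
  run task-4 (needs (2, 2, 0, 3), free (2, 3, 1, 3)); after release of (0, 0, 3, 0) the pool is (2, 3, 4, 3)
  run task-6 (needs (1, 0, 3, 1), free (2, 3, 4, 3)); after release of (2, 1, 0, 2) the pool is (4, 4, 4, 5)
  run task-0 (needs (2, 2, 2, 5), free (4, 4, 4, 5)); after release of (3, 0, 1, 2) the pool is (7, 4, 5, 7)
  run task-5 (needs (1, 1, 4, 5), free (7, 4, 5, 7)); after release of (0, 1, 0, 0) the pool is (7, 5, 5, 7)
  run task-8 (needs (0, 2, 1, 4), free (7, 5, 5, 7)); after release of (2, 0, 1, 0) the pool is (9, 5, 6, 7)
  run task-2 (needs (2, 1, 1, 2), free (9, 5, 6, 7)); after release of (1, 1, 1, 1) the pool is (10, 6, 7, 8)


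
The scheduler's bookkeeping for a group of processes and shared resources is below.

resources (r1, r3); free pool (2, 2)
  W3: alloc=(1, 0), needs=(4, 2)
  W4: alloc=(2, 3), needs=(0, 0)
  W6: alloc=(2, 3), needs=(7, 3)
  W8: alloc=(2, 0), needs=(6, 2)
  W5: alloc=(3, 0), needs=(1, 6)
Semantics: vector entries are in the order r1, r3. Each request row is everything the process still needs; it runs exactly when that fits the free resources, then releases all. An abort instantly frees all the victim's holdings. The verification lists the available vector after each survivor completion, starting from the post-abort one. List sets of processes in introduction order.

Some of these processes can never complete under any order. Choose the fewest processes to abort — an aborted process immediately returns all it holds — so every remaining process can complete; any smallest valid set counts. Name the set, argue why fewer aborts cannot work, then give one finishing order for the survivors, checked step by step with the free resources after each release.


Abort W8.
Key observation: W6 had no path to completion before; after the abort of W8 ((2, 0) returned), step 3 is where it fits.
Why nothing smaller works: aborting no one leaves the state deadlocked as given.
One survivor order: W4, W3, W6, W5. Check, step by step (post-abort pool first):
  pool = (4, 2)
  run W4 (needs (0, 0), free (4, 2)); after release of (2, 3) the pool is (6, 5)
  run W3 (needs (4, 2), free (6, 5)); after release of (1, 0) the pool is (7, 5)
  run W6 (needs (7, 3), free (7, 5)); after release of (2, 3) the pool is (9, 8)
  run W5 (needs (1, 6), free (9, 8)); after release of (3, 0) the pool is (12, 8)


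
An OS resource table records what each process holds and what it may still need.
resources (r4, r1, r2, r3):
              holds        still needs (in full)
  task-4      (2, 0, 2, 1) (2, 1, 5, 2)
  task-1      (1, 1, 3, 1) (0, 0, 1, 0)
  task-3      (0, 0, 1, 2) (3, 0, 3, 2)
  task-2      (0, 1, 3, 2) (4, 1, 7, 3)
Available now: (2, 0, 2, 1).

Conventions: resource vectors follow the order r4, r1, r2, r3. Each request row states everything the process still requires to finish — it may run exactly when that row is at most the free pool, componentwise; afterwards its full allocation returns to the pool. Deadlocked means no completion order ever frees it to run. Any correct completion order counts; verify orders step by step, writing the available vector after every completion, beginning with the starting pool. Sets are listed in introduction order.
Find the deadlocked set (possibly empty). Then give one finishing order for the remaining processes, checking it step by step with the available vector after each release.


No process is deadlocked.
Key observation: there is always a runnable process — task-1 first — so the state unwinds completely.
A valid finishing order for the others: task-1, task-4, task-3, task-2. Verifying each step:
  pool = (2, 0, 2, 1)
  task-1 needs (0, 0, 1, 0) <= (2, 0, 2, 1) -> finishes; pool += (1, 1, 3, 1) = (3, 1, 5, 2)
  task-4 needs (2, 1, 5, 2) <= (3, 1, 5, 2) -> finishes; pool += (2, 0, 2, 1) = (5, 1, 7, 3)
  task-3 needs (3, 0, 3, 2) <= (5, 1, 7, 3) -> finishes; pool += (0, 0, 1, 2) = (5, 1, 8, 5)
  task-2 needs (4, 1, 7, 3) <= (5, 1, 8, 5) -> finishes; pool += (0, 1, 3, 2) = (5, 2, 11, 7)


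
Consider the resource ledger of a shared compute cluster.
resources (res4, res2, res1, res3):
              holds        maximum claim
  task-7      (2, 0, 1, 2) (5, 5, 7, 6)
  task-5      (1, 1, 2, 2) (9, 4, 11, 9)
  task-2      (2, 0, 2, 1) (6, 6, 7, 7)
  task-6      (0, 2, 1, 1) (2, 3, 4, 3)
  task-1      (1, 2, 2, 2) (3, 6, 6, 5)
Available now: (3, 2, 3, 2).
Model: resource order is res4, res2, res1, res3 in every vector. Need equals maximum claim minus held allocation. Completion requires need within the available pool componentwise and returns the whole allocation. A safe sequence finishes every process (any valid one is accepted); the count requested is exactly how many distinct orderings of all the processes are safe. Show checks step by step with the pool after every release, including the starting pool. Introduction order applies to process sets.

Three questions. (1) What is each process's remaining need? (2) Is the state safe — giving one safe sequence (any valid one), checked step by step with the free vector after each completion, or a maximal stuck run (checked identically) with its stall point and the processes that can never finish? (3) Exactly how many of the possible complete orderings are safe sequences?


(1) Need matrix, components ordered res4, res2, res1, res3:
  task-7: (3, 5, 6, 4)
  task-5: (8, 3, 9, 7)
  task-2: (4, 6, 5, 6)
  task-6: (2, 1, 3, 2)
  task-1: (2, 4, 4, 3)
(2) SAFE, for example via the order task-6, task-1, task-7, task-2, task-5.
Key observation: task-6 is the earliest step where a requested resource binds exactly: need (2, 1, 3, 2), pool (3, 2, 3, 2) at its turn.
Walking it through:
  pool = (3, 2, 3, 2)
  task-6 needs (2, 1, 3, 2) <= (3, 2, 3, 2) -> finishes; pool += (0, 2, 1, 1) = (3, 4, 4, 3)
  task-1 needs (2, 4, 4, 3) <= (3, 4, 4, 3) -> finishes; pool += (1, 2, 2, 2) = (4, 6, 6, 5)
  task-7 needs (3, 5, 6, 4) <= (4, 6, 6, 5) -> finishes; pool += (2, 0, 1, 2) = (6, 6, 7, 7)
  task-2 needs (4, 6, 5, 6) <= (6, 6, 7, 7) -> finishes; pool += (2, 0, 2, 1) = (8, 6, 9, 8)
  task-5 needs (8, 3, 9, 7) <= (8, 6, 9, 8) -> finishes; pool += (1, 1, 2, 2) = (9, 7, 11, 10)
(3) The exact count: 1 of the possible complete orderings is a safe sequence.


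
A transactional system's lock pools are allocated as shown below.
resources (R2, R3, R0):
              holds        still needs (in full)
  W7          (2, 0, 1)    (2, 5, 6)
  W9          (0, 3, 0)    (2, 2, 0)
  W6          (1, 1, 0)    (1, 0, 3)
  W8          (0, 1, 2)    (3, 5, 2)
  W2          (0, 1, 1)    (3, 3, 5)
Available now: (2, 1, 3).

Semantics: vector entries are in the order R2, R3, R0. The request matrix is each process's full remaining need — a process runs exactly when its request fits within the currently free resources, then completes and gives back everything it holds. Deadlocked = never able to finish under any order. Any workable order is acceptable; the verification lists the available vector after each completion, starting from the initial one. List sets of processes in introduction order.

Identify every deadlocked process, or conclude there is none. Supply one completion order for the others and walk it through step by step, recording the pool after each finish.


The deadlocked set is empty.
Key observation: starting with W6, each completion frees enough for the next — no one is permanently blocked.
One completion order for the rest: W6, W9, W8, W2, W7. Check, step by step:
  pool = (2, 1, 3)
  run W6 (needs (1, 0, 3), free (2, 1, 3)); after release of (1, 1, 0) the pool is (3, 2, 3)
  run W9 (needs (2, 2, 0), free (3, 2, 3)); after release of (0, 3, 0) the pool is (3, 5, 3)
  run W8 (needs (3, 5, 2), free (3, 5, 3)); after release of (0, 1, 2) the pool is (3, 6, 5)
  run W2 (needs (3, 3, 5), free (3, 6, 5)); after release of (0, 1, 1) the pool is (3, 7, 6)
  run W7 (needs (2, 5, 6), free (3, 7, 6)); after release of (2, 0, 1) the pool is (5, 7, 7)


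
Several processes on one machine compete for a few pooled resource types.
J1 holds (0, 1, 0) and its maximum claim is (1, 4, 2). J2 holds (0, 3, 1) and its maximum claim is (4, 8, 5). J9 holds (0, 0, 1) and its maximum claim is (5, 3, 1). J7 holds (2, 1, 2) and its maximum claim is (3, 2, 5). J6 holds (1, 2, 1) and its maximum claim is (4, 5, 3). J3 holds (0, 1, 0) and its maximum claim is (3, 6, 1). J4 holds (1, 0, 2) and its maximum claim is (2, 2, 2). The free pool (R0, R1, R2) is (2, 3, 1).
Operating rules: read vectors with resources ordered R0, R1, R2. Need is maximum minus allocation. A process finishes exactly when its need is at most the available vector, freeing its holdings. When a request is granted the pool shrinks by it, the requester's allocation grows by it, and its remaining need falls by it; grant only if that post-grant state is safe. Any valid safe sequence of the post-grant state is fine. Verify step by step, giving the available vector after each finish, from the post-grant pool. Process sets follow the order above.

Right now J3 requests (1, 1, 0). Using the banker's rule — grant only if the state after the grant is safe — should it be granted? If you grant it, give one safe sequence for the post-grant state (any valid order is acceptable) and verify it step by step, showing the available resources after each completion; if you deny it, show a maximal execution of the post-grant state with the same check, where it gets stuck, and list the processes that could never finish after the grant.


GRANT: granting preserves safety; a valid post-grant sequence is J4, J7, J6, J1, J2, J3, J9.
Key observation: after the grant the pool drops to (1, 2, 1), which still lets J4 finish first and unwind the rest.
Check on the post-grant state, step by step:
  pool = (1, 2, 1)
  run J4 (needs (1, 2, 0), free (1, 2, 1)); after release of (1, 0, 2) the pool is (2, 2, 3)
  run J7 (needs (1, 1, 3), free (2, 2, 3)); after release of (2, 1, 2) the pool is (4, 3, 5)
  run J6 (needs (3, 3, 2), free (4, 3, 5)); after release of (1, 2, 1) the pool is (5, 5, 6)
  run J1 (needs (1, 3, 2), free (5, 5, 6)); after release of (0, 1, 0) the pool is (5, 6, 6)
  run J2 (needs (4, 5, 4), free (5, 6, 6)); after release of (0, 3, 1) the pool is (5, 9, 7)
  run J3 (needs (2, 4, 1), free (5, 9, 7)); after release of (1, 2, 0) the pool is (6, 11, 7)
  run J9 (needs (5, 3, 0), free (6, 11, 7)); after release of (0, 0, 1) the pool is (6, 11, 8)
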